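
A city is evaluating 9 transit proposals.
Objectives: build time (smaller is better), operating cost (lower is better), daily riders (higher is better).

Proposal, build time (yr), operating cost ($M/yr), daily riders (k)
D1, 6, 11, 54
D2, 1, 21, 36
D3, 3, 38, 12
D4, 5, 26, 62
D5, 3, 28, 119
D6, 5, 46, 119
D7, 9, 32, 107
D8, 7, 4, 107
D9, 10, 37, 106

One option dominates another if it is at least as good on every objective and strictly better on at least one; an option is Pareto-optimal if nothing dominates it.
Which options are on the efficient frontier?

D1, D2, D4, D5, D8

D1: not dominated.
D2: not dominated (best build time).
D3: dominated by D2 (build time 1≤3, operating cost 21≤38, daily riders 36≥12).
D4: not dominated.
D5: not dominated.
D6: dominated by D5 (build time 3≤5, operating cost 28≤46, daily riders 119≥119).
D7: dominated by D5 (build time 3≤9, operating cost 28≤32, daily riders 119≥107).
D8: not dominated (best operating cost).
D9: dominated by D5 (build time 3≤10, operating cost 28≤37, daily riders 119≥106).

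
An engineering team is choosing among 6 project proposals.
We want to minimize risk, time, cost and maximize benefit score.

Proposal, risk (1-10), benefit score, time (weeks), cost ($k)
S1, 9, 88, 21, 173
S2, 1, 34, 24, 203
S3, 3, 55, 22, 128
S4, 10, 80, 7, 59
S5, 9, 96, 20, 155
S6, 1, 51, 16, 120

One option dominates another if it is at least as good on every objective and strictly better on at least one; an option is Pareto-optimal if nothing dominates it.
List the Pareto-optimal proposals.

S3, S4, S5, S6

S1: dominated by S5 (risk 9≤9, benefit score 96≥88, time 20≤21, cost 155≤173).
S2: dominated by S6 (risk 1≤1, benefit score 51≥34, time 16≤24, cost 120≤203).
S3: not dominated.
S4: not dominated (best time).
S5: not dominated (best benefit score).
S6: not dominated.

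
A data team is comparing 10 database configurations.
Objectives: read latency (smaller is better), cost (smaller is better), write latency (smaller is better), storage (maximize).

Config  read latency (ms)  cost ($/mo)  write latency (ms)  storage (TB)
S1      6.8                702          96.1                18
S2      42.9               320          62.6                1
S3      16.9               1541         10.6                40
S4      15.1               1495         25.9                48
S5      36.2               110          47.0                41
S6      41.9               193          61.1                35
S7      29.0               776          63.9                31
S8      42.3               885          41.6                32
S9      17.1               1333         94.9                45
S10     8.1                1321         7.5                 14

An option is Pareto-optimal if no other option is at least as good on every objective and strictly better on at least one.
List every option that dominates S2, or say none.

S5, S6

S5: read latency 36.2≤42.9, cost 110≤320, write latency 47.0≤62.6, storage 41≥1 — dominates S2.
S6: read latency 41.9≤42.9, cost 193≤320, write latency 61.1≤62.6, storage 35≥1 — dominates S2.
Others (S1, S3, S4, S7, S8, S9, S10) are each worse than S2 on at least one objective.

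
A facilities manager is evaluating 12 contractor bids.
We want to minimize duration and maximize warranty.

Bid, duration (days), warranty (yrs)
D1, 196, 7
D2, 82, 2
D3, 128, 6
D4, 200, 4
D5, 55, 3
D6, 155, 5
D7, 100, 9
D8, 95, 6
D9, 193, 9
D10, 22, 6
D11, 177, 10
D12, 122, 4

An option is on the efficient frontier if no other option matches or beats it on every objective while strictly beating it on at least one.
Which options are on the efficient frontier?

D7, D10, D11

D1: dominated by D7 (duration 100≤196, warranty 9≥7).
D2: dominated by D5 (duration 55≤82, warranty 3≥2).
D3: dominated by D7 (duration 100≤128, warranty 9≥6).
D4: dominated by D1 (duration 196≤200, warranty 7≥4).
D5: dominated by D10 (duration 22≤55, warranty 6≥3).
D6: dominated by D3 (duration 128≤155, warranty 6≥5).
D7: not dominated.
D8: dominated by D10 (duration 22≤95, warranty 6≥6).
D9: dominated by D7 (duration 100≤193, warranty 9≥9).
D10: not dominated (best duration).
D11: not dominated (best warranty).
D12: dominated by D7 (duration 100≤122, warranty 9≥4).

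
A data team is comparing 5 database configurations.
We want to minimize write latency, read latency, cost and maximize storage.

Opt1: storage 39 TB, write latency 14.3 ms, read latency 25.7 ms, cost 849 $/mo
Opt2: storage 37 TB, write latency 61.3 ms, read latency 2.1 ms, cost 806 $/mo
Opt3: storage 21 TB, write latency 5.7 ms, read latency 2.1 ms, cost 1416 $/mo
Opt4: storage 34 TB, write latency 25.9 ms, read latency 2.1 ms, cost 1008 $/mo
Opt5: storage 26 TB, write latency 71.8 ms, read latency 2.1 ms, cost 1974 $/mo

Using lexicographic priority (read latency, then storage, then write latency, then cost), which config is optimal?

Opt2

First minimize read latency: best is 2.1, kept {Opt2, Opt3, Opt4, Opt5}.
Then maximize storage: best is 37, kept {Opt2}.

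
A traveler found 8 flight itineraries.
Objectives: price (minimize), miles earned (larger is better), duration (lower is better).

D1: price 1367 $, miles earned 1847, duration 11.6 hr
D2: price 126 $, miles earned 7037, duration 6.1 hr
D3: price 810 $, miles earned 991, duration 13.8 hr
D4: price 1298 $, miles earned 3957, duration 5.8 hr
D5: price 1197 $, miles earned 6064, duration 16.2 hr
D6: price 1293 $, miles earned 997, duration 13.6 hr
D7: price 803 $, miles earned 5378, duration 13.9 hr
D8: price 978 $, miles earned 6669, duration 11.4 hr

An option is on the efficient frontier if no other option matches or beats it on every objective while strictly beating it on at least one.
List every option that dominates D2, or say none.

none

D1: worse on price (1367 vs 126).
D3: worse on price (810 vs 126).
D4: worse on price (1298 vs 126).
D5: worse on price (1197 vs 126).
D6: worse on price (1293 vs 126).
D7: worse on price (803 vs 126).
D8: worse on price (978 vs 126).
No option dominates D2.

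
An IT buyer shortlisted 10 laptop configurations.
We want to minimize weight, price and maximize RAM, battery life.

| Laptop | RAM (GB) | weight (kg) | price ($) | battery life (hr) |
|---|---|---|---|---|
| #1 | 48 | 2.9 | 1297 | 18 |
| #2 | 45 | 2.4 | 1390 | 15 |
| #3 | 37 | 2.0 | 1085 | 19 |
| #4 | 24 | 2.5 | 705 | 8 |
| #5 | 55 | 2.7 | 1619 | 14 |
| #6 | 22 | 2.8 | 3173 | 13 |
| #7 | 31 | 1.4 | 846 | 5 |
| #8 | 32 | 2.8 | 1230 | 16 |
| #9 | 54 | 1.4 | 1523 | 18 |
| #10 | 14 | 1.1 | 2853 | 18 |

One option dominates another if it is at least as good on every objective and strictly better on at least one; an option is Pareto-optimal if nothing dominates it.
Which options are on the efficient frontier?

#1: not dominated.
#2: not dominated.
#3: not dominated (best battery life).
#4: not dominated (best price).
#5: not dominated (best RAM).
#6: dominated by #2 (RAM 45≥22, weight 2.4≤2.8, price 1390≤3173, battery life 15≥13).
#7: not dominated.
#8: dominated by #3 (RAM 37≥32, weight 2.0≤2.8, price 1085≤1230, battery life 19≥16).
#9: not dominated.
#10: not dominated (best weight).

#1, #2, #3, #4, #5, #7, #9, #10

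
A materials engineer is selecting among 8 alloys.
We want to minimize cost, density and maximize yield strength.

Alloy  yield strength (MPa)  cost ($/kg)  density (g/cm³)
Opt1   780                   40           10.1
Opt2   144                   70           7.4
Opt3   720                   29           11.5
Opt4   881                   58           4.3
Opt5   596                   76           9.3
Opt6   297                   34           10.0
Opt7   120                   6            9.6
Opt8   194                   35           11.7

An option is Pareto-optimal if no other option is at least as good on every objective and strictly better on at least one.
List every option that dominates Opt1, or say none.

Opt2: worse on yield strength (144 vs 780).
Opt3: worse on yield strength (720 vs 780).
Opt4: worse on cost (58 vs 40).
Opt5: worse on yield strength (596 vs 780).
Opt6: worse on yield strength (297 vs 780).
Opt7: worse on yield strength (120 vs 780).
Opt8: worse on yield strength (194 vs 780).
No option dominates Opt1.

none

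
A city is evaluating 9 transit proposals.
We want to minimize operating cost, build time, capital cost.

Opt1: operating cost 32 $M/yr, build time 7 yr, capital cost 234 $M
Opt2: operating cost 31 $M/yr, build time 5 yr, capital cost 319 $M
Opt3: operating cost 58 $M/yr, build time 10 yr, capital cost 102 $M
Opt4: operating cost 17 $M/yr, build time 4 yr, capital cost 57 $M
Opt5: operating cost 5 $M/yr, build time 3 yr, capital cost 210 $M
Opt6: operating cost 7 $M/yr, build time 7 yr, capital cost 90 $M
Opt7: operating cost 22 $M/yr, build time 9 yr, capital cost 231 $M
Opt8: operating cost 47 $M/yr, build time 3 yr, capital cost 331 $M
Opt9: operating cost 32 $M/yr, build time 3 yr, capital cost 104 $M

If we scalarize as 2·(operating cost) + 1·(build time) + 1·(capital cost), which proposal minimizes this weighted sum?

Opt1: 2·32 + 1·7 + 1·234 = 305
Opt2: 2·31 + 1·5 + 1·319 = 386
Opt3: 2·58 + 1·10 + 1·102 = 228
Opt4: 2·17 + 1·4 + 1·57 = 95
Opt5: 2·5 + 1·3 + 1·210 = 223
Opt6: 2·7 + 1·7 + 1·90 = 111
Opt7: 2·22 + 1·9 + 1·231 = 284
Opt8: 2·47 + 1·3 + 1·331 = 428
Opt9: 2·32 + 1·3 + 1·104 = 171
Lowest: Opt4 at 95.

Opt4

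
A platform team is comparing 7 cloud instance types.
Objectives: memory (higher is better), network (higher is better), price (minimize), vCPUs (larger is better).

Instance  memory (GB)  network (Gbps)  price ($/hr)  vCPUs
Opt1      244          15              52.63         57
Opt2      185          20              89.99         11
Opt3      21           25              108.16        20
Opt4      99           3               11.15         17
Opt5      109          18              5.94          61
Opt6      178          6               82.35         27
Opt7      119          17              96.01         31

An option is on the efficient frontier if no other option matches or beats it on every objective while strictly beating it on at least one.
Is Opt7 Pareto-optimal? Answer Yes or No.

Opt1: worse on network (15 vs 17).
Opt2: worse on vCPUs (11 vs 31).
Opt3: worse on memory (21 vs 119).
Opt4: worse on memory (99 vs 119).
Opt5: worse on memory (109 vs 119).
Opt6: worse on network (6 vs 17).
No option is at least as good as Opt7 on every objective and strictly better on one.

Yes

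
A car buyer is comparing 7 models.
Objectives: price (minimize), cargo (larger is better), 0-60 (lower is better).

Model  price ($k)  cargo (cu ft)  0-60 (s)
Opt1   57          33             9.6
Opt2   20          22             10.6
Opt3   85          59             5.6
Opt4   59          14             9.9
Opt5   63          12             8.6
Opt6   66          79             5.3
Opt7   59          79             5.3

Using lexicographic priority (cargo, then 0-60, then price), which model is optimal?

First maximize cargo: best is 79, kept {Opt6, Opt7}.
Then minimize 0-60: best is 5.3, kept {Opt6, Opt7}.
Then minimize price: best is 59, kept {Opt7}.

Opt7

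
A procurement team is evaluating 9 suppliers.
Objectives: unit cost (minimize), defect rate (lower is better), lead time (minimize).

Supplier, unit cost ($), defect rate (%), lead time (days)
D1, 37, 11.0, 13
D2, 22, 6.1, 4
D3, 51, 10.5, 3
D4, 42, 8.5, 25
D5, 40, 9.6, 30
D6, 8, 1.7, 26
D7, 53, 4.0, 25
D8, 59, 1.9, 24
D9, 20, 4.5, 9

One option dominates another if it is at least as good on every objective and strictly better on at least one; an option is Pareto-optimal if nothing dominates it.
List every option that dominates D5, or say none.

D2, D6, D9

D2: unit cost 22≤40, defect rate 6.1≤9.6, lead time 4≤30 — dominates D5.
D6: unit cost 8≤40, defect rate 1.7≤9.6, lead time 26≤30 — dominates D5.
D9: unit cost 20≤40, defect rate 4.5≤9.6, lead time 9≤30 — dominates D5.
Others (D1, D3, D4, D7, D8) are each worse than D5 on at least one objective.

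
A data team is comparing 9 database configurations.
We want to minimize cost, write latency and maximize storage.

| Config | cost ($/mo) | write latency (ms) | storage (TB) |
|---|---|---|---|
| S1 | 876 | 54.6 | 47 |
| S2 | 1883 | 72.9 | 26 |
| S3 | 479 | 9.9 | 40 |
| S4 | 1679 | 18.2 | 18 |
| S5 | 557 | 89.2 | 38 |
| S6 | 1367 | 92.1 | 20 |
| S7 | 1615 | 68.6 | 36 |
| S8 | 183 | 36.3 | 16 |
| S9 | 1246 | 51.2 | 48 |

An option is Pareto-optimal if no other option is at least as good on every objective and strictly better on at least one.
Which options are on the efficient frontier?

S1: not dominated.
S2: dominated by S1 (cost 876≤1883, write latency 54.6≤72.9, storage 47≥26).
S3: not dominated (best write latency).
S4: dominated by S3 (cost 479≤1679, write latency 9.9≤18.2, storage 40≥18).
S5: dominated by S3 (cost 479≤557, write latency 9.9≤89.2, storage 40≥38).
S6: dominated by S1 (cost 876≤1367, write latency 54.6≤92.1, storage 47≥20).
S7: dominated by S1 (cost 876≤1615, write latency 54.6≤68.6, storage 47≥36).
S8: not dominated (best cost).
S9: not dominated (best storage).

S1, S3, S8, S9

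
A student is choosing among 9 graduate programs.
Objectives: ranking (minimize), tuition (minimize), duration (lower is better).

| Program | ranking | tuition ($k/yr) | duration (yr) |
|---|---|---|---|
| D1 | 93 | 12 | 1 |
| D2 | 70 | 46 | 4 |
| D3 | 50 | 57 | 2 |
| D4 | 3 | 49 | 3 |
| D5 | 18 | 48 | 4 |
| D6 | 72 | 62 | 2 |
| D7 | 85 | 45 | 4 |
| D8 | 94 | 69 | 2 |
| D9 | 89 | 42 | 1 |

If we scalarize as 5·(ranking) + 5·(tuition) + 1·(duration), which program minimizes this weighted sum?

D4

D1: 5·93 + 5·12 + 1·1 = 526
D2: 5·70 + 5·46 + 1·4 = 584
D3: 5·50 + 5·57 + 1·2 = 537
D4: 5·3 + 5·49 + 1·3 = 263
D5: 5·18 + 5·48 + 1·4 = 334
D6: 5·72 + 5·62 + 1·2 = 672
D7: 5·85 + 5·45 + 1·4 = 654
D8: 5·94 + 5·69 + 1·2 = 817
D9: 5·89 + 5·42 + 1·1 = 656
Lowest: D4 at 263.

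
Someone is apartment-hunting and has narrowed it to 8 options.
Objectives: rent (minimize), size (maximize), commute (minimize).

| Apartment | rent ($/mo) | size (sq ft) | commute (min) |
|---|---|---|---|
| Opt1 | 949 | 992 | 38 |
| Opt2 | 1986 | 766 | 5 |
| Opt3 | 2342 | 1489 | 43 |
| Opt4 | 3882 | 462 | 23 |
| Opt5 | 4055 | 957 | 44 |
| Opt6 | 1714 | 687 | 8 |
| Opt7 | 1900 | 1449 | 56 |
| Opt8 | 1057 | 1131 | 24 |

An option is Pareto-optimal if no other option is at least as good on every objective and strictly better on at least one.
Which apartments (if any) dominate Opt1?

Opt2: worse on rent (1986 vs 949).
Opt3: worse on rent (2342 vs 949).
Opt4: worse on rent (3882 vs 949).
Opt5: worse on rent (4055 vs 949).
Opt6: worse on rent (1714 vs 949).
Opt7: worse on rent (1900 vs 949).
Opt8: worse on rent (1057 vs 949).
No option dominates Opt1.

none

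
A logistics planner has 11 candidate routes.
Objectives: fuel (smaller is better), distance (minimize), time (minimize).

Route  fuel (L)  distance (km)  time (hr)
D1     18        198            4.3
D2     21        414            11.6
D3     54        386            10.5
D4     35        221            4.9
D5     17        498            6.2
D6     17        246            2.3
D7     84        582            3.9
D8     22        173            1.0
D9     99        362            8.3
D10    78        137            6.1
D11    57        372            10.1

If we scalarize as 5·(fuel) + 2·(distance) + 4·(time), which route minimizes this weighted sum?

D1: 5·18 + 2·198 + 4·4.3 = 503.2
D2: 5·21 + 2·414 + 4·11.6 = 979.4
D3: 5·54 + 2·386 + 4·10.5 = 1084.0
D4: 5·35 + 2·221 + 4·4.9 = 636.6
D5: 5·17 + 2·498 + 4·6.2 = 1105.8
D6: 5·17 + 2·246 + 4·2.3 = 586.2
D7: 5·84 + 2·582 + 4·3.9 = 1599.6
D8: 5·22 + 2·173 + 4·1.0 = 460.0
D9: 5·99 + 2·362 + 4·8.3 = 1252.2
D10: 5·78 + 2·137 + 4·6.1 = 688.4
D11: 5·57 + 2·372 + 4·10.1 = 1069.4
Lowest: D8 at 460.0.

D8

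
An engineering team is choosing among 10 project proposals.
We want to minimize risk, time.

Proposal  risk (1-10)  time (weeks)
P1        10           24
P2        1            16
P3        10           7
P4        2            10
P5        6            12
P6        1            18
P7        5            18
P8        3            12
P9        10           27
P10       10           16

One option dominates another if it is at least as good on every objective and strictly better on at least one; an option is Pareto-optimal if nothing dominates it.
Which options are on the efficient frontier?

P2, P3, P4

P1: dominated by P2 (risk 1≤10, time 16≤24).
P2: not dominated.
P3: not dominated (best time).
P4: not dominated.
P5: dominated by P4 (risk 2≤6, time 10≤12).
P6: dominated by P2 (risk 1≤1, time 16≤18).
P7: dominated by P2 (risk 1≤5, time 16≤18).
P8: dominated by P4 (risk 2≤3, time 10≤12).
P9: dominated by P1 (risk 10≤10, time 24≤27).
P10: dominated by P2 (risk 1≤10, time 16≤16).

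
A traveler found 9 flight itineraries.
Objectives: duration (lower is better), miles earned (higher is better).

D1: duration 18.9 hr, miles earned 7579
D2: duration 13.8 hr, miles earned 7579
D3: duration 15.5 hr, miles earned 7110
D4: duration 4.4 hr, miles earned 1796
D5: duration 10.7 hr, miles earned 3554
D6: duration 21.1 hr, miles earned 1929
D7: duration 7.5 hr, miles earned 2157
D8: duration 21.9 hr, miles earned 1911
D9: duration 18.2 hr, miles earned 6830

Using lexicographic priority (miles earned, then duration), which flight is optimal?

First maximize miles earned: best is 7579, kept {D1, D2}.
Then minimize duration: best is 13.8, kept {D2}.

D2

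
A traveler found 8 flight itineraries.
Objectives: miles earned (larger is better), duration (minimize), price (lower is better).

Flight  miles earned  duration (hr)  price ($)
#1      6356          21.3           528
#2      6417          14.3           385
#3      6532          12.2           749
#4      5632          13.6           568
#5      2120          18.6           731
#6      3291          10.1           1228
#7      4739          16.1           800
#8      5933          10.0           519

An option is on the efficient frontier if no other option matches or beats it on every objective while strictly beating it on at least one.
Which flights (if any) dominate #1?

#2: miles earned 6417≥6356, duration 14.3≤21.3, price 385≤528 — dominates #1.
Others (#3, #4, #5, #6, #7, #8) are each worse than #1 on at least one objective.

#2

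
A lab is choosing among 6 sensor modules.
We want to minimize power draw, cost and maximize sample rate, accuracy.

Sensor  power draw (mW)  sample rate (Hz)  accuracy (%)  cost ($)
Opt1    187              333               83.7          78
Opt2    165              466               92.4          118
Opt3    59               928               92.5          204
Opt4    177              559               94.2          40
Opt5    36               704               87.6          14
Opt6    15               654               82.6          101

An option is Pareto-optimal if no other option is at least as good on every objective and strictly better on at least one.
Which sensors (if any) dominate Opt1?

Opt4, Opt5

Opt4: power draw 177≤187, sample rate 559≥333, accuracy 94.2≥83.7, cost 40≤78 — dominates Opt1.
Opt5: power draw 36≤187, sample rate 704≥333, accuracy 87.6≥83.7, cost 14≤78 — dominates Opt1.
Others (Opt2, Opt3, Opt6) are each worse than Opt1 on at least one objective.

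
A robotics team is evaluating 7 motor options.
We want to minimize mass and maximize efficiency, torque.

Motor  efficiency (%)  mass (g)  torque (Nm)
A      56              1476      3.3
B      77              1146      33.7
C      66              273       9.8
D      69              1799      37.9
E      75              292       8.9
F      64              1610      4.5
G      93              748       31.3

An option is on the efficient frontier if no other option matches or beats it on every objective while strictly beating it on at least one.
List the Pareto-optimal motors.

B, C, D, E, G

A: dominated by B (efficiency 77≥56, mass 1146≤1476, torque 33.7≥3.3).
B: not dominated.
C: not dominated (best mass).
D: not dominated (best torque).
E: not dominated.
F: dominated by B (efficiency 77≥64, mass 1146≤1610, torque 33.7≥4.5).
G: not dominated (best efficiency).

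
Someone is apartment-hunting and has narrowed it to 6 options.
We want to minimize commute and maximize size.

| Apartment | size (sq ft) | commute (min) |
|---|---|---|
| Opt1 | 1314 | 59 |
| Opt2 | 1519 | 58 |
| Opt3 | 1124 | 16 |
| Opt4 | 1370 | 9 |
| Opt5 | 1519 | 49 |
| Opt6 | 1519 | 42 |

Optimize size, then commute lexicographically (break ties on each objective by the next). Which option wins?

Opt6

First maximize size: best is 1519, kept {Opt2, Opt5, Opt6}.
Then minimize commute: best is 42, kept {Opt6}.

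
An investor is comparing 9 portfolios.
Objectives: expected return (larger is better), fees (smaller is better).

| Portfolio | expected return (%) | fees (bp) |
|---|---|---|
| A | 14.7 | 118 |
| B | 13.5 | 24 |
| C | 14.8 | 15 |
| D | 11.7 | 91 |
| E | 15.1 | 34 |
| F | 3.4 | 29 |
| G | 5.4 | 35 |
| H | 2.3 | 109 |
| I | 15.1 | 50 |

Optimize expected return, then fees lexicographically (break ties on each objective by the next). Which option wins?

First maximize expected return: best is 15.1, kept {E, I}.
Then minimize fees: best is 34, kept {E}.

E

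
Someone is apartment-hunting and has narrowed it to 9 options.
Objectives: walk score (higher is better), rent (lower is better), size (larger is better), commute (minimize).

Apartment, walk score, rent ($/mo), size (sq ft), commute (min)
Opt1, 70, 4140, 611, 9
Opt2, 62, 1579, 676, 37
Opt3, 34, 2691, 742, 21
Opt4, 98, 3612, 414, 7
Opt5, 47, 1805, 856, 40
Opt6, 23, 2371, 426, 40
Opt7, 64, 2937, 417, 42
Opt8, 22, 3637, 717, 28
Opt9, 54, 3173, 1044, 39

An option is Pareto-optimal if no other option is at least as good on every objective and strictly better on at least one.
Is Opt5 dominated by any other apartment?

No

Opt1: worse on rent (4140 vs 1805).
Opt2: worse on size (676 vs 856).
Opt3: worse on walk score (34 vs 47).
Opt4: worse on rent (3612 vs 1805).
Opt6: worse on walk score (23 vs 47).
Opt7: worse on rent (2937 vs 1805).
Opt8: worse on walk score (22 vs 47).
Opt9: worse on rent (3173 vs 1805).
No option is at least as good as Opt5 on every objective and strictly better on one.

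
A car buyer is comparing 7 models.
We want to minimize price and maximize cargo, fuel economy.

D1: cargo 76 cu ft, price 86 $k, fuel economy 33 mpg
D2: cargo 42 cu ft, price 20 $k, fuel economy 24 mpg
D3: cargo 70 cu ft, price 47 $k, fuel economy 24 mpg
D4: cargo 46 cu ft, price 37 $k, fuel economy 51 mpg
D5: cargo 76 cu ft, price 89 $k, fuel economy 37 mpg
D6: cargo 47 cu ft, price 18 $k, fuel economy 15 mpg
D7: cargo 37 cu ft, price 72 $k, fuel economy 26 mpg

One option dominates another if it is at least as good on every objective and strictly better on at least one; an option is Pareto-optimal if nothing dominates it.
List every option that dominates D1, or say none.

none

D2: worse on cargo (42 vs 76).
D3: worse on cargo (70 vs 76).
D4: worse on cargo (46 vs 76).
D5: worse on price (89 vs 86).
D6: worse on cargo (47 vs 76).
D7: worse on cargo (37 vs 76).
No option dominates D1.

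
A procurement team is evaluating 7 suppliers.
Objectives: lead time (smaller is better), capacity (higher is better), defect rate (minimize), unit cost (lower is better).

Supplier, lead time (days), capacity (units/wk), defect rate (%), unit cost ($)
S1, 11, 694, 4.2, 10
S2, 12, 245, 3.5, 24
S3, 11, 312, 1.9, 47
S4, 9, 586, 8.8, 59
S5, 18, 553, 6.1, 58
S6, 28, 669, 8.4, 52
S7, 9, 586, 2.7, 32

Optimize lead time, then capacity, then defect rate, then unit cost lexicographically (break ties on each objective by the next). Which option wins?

First minimize lead time: best is 9, kept {S4, S7}.
Then maximize capacity: best is 586, kept {S4, S7}.
Then minimize defect rate: best is 2.7, kept {S7}.

S7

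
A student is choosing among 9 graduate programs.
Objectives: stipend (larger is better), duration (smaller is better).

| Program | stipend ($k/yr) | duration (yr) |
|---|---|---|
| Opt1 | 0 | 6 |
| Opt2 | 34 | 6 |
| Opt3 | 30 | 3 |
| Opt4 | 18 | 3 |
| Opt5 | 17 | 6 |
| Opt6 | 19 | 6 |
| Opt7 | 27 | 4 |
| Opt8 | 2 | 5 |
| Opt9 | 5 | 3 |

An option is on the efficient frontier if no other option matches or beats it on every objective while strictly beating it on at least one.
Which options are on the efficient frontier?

Opt2, Opt3

Opt1: dominated by Opt2 (stipend 34≥0, duration 6≤6).
Opt2: not dominated (best stipend).
Opt3: not dominated.
Opt4: dominated by Opt3 (stipend 30≥18, duration 3≤3).
Opt5: dominated by Opt2 (stipend 34≥17, duration 6≤6).
Opt6: dominated by Opt2 (stipend 34≥19, duration 6≤6).
Opt7: dominated by Opt3 (stipend 30≥27, duration 3≤4).
Opt8: dominated by Opt3 (stipend 30≥2, duration 3≤5).
Opt9: dominated by Opt3 (stipend 30≥5, duration 3≤3).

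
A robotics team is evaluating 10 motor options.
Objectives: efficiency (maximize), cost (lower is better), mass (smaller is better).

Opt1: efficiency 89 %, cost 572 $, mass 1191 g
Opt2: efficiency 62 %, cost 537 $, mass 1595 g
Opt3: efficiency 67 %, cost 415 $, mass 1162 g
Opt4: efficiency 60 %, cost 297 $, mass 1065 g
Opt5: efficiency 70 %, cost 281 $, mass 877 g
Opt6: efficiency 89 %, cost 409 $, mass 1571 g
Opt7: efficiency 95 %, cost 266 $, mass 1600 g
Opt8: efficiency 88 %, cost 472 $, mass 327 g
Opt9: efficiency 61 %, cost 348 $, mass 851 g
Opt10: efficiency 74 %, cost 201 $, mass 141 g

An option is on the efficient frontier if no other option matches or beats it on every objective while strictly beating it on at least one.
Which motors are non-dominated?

Opt1: not dominated.
Opt2: dominated by Opt3 (efficiency 67≥62, cost 415≤537, mass 1162≤1595).
Opt3: dominated by Opt5 (efficiency 70≥67, cost 281≤415, mass 877≤1162).
Opt4: dominated by Opt5 (efficiency 70≥60, cost 281≤297, mass 877≤1065).
Opt5: dominated by Opt10 (efficiency 74≥70, cost 201≤281, mass 141≤877).
Opt6: not dominated.
Opt7: not dominated (best efficiency).
Opt8: not dominated.
Opt9: dominated by Opt10 (efficiency 74≥61, cost 201≤348, mass 141≤851).
Opt10: not dominated (best cost).

Opt1, Opt6, Opt7, Opt8, Opt10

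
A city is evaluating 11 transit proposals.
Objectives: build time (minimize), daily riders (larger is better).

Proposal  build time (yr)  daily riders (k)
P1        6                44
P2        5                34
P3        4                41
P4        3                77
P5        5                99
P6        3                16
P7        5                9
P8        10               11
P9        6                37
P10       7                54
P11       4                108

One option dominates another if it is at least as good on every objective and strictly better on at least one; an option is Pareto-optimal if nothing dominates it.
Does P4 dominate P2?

P4 vs P2: build time 3≤5, daily riders 77≥34 — P4 is at least as good on every objective with at least one strict improvement.

Yes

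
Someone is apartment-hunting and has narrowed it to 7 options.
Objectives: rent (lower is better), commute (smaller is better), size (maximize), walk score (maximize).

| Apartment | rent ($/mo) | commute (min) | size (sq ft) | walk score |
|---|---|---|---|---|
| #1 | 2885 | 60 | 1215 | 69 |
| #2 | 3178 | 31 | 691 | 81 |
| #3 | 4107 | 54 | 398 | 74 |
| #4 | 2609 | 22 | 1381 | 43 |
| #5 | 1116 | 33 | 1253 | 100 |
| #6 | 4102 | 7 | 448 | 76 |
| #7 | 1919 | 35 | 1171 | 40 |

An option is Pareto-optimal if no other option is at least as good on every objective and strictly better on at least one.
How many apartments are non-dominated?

#1: dominated by #5 (rent 1116≤2885, commute 33≤60, size 1253≥1215, walk score 100≥69).
#2: not dominated.
#3: dominated by #2 (rent 3178≤4107, commute 31≤54, size 691≥398, walk score 81≥74).
#4: not dominated (best size).
#5: not dominated (best rent).
#6: not dominated (best commute).
#7: dominated by #5 (rent 1116≤1919, commute 33≤35, size 1253≥1171, walk score 100≥40).
Pareto-optimal: #2, #4, #5, #6 → 4.

4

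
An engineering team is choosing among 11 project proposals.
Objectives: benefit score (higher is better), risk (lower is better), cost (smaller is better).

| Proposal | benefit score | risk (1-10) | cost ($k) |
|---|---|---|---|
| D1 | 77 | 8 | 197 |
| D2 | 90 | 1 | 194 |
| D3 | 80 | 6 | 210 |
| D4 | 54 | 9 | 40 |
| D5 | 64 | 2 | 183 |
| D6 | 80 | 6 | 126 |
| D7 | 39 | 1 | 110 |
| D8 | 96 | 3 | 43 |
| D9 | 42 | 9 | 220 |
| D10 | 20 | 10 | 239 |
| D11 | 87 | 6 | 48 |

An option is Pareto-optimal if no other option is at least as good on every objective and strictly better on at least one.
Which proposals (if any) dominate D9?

D1: benefit score 77≥42, risk 8≤9, cost 197≤220 — dominates D9.
D2: benefit score 90≥42, risk 1≤9, cost 194≤220 — dominates D9.
D3: benefit score 80≥42, risk 6≤9, cost 210≤220 — dominates D9.
D4: benefit score 54≥42, risk 9≤9, cost 40≤220 — dominates D9.
D5: benefit score 64≥42, risk 2≤9, cost 183≤220 — dominates D9.
D6: benefit score 80≥42, risk 6≤9, cost 126≤220 — dominates D9.
D8: benefit score 96≥42, risk 3≤9, cost 43≤220 — dominates D9.
D11: benefit score 87≥42, risk 6≤9, cost 48≤220 — dominates D9.
Others (D7, D10) are each worse than D9 on at least one objective.

D1, D2, D3, D4, D5, D6, D8, D11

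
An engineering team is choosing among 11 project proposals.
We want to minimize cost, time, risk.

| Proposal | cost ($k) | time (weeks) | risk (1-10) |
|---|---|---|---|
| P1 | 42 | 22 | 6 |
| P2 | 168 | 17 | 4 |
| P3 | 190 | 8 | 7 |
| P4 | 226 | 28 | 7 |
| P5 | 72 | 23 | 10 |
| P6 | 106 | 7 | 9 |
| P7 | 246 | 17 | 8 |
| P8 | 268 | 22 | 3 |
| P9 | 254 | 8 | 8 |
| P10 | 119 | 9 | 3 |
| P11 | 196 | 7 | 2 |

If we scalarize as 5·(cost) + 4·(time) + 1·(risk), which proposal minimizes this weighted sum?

P1: 5·42 + 4·22 + 1·6 = 304
P2: 5·168 + 4·17 + 1·4 = 912
P3: 5·190 + 4·8 + 1·7 = 989
P4: 5·226 + 4·28 + 1·7 = 1249
P5: 5·72 + 4·23 + 1·10 = 462
P6: 5·106 + 4·7 + 1·9 = 567
P7: 5·246 + 4·17 + 1·8 = 1306
P8: 5·268 + 4·22 + 1·3 = 1431
P9: 5·254 + 4·8 + 1·8 = 1310
P10: 5·119 + 4·9 + 1·3 = 634
P11: 5·196 + 4·7 + 1·2 = 1010
Lowest: P1 at 304.

P1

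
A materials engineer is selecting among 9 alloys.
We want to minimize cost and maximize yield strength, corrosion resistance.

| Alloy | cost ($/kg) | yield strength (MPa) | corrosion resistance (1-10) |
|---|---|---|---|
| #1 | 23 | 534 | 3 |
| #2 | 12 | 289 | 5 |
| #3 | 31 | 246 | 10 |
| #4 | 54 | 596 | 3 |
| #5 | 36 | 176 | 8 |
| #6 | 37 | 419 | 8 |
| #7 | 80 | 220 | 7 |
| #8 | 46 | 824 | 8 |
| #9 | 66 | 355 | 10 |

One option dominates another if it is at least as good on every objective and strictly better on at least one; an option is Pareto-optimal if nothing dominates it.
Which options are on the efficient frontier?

#1, #2, #3, #6, #8, #9

#1: not dominated.
#2: not dominated (best cost).
#3: not dominated.
#4: dominated by #8 (cost 46≤54, yield strength 824≥596, corrosion resistance 8≥3).
#5: dominated by #3 (cost 31≤36, yield strength 246≥176, corrosion resistance 10≥8).
#6: not dominated.
#7: dominated by #3 (cost 31≤80, yield strength 246≥220, corrosion resistance 10≥7).
#8: not dominated (best yield strength).
#9: not dominated.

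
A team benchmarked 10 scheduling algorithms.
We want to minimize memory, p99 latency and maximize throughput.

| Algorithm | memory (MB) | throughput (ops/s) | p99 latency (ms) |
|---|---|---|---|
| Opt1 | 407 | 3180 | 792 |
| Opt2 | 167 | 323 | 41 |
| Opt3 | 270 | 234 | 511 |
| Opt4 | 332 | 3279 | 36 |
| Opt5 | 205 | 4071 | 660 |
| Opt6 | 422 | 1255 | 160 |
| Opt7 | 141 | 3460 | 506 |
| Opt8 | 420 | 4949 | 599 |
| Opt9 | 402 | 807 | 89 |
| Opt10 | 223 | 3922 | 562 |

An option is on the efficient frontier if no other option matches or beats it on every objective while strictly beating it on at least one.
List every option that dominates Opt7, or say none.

Opt1: worse on memory (407 vs 141).
Opt2: worse on memory (167 vs 141).
Opt3: worse on memory (270 vs 141).
Opt4: worse on memory (332 vs 141).
Opt5: worse on memory (205 vs 141).
Opt6: worse on memory (422 vs 141).
Opt8: worse on memory (420 vs 141).
Opt9: worse on memory (402 vs 141).
Opt10: worse on memory (223 vs 141).
No option dominates Opt7.

none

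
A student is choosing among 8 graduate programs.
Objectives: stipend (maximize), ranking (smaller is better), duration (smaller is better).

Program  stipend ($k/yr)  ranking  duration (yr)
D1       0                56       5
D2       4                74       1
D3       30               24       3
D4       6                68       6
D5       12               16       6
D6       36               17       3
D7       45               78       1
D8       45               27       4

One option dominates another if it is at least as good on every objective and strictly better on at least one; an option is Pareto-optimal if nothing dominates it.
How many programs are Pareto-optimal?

5

D1: dominated by D3 (stipend 30≥0, ranking 24≤56, duration 3≤5).
D2: not dominated.
D3: dominated by D6 (stipend 36≥30, ranking 17≤24, duration 3≤3).
D4: dominated by D3 (stipend 30≥6, ranking 24≤68, duration 3≤6).
D5: not dominated (best ranking).
D6: not dominated.
D7: not dominated.
D8: not dominated.
Pareto-optimal: D2, D5, D6, D7, D8 → 5.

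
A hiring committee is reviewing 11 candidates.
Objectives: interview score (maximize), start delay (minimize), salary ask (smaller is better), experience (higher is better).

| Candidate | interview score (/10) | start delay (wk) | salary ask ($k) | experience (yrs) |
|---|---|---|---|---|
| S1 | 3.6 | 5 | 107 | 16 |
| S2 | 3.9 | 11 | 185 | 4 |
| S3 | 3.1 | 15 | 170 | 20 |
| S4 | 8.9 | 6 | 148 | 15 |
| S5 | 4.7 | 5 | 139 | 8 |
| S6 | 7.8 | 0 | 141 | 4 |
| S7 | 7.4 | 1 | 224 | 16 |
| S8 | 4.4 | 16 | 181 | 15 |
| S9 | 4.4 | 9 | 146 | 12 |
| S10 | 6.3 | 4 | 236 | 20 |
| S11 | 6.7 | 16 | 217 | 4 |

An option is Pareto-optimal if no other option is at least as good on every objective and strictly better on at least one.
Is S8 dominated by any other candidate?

Yes

S4 vs S8: interview score 8.9≥4.4, start delay 6≤16, salary ask 148≤181, experience 15≥15 — S4 is at least as good on every objective and strictly better on at least one, so S4 dominates S8.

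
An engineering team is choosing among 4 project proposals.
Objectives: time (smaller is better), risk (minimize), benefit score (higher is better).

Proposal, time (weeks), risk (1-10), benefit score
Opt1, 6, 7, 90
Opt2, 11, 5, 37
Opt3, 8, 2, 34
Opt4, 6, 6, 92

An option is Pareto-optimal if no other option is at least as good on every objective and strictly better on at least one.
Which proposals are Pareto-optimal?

Opt2, Opt3, Opt4

Opt1: dominated by Opt4 (time 6≤6, risk 6≤7, benefit score 92≥90).
Opt2: not dominated.
Opt3: not dominated (best risk).
Opt4: not dominated (best benefit score).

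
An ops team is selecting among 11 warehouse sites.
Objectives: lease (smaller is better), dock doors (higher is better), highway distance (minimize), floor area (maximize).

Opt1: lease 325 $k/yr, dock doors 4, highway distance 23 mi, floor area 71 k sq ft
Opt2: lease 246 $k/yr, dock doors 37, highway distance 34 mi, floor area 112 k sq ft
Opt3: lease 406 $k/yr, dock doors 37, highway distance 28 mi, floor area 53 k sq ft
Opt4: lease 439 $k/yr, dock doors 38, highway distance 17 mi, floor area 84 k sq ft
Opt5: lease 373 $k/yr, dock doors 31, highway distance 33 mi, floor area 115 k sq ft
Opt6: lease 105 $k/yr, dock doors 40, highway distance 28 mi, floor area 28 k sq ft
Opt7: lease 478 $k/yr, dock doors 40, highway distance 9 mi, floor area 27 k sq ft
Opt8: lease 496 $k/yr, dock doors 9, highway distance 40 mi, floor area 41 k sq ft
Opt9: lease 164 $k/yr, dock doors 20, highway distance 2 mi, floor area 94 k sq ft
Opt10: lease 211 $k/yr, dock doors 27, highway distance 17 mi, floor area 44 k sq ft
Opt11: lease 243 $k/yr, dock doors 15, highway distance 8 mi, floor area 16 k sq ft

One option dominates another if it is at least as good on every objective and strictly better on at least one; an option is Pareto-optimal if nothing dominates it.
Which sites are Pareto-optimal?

Opt1: dominated by Opt9 (lease 164≤325, dock doors 20≥4, highway distance 2≤23, floor area 94≥71).
Opt2: not dominated.
Opt3: not dominated.
Opt4: not dominated.
Opt5: not dominated (best floor area).
Opt6: not dominated (best lease).
Opt7: not dominated.
Opt8: dominated by Opt2 (lease 246≤496, dock doors 37≥9, highway distance 34≤40, floor area 112≥41).
Opt9: not dominated (best highway distance).
Opt10: not dominated.
Opt11: dominated by Opt9 (lease 164≤243, dock doors 20≥15, highway distance 2≤8, floor area 94≥16).

Opt2, Opt3, Opt4, Opt5, Opt6, Opt7, Opt9, Opt10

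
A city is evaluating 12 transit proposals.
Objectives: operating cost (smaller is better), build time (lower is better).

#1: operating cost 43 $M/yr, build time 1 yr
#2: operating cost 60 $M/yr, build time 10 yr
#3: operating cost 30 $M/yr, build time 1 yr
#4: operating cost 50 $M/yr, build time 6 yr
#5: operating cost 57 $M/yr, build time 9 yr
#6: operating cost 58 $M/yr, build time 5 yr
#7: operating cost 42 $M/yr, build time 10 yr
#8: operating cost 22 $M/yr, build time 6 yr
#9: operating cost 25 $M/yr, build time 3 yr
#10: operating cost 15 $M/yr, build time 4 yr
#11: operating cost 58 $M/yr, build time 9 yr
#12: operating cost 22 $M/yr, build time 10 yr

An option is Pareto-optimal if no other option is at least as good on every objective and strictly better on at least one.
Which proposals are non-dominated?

#3, #9, #10

#1: dominated by #3 (operating cost 30≤43, build time 1≤1).
#2: dominated by #1 (operating cost 43≤60, build time 1≤10).
#3: not dominated.
#4: dominated by #1 (operating cost 43≤50, build time 1≤6).
#5: dominated by #1 (operating cost 43≤57, build time 1≤9).
#6: dominated by #1 (operating cost 43≤58, build time 1≤5).
#7: dominated by #3 (operating cost 30≤42, build time 1≤10).
#8: dominated by #10 (operating cost 15≤22, build time 4≤6).
#9: not dominated.
#10: not dominated (best operating cost).
#11: dominated by #1 (operating cost 43≤58, build time 1≤9).
#12: dominated by #8 (operating cost 22≤22, build time 6≤10).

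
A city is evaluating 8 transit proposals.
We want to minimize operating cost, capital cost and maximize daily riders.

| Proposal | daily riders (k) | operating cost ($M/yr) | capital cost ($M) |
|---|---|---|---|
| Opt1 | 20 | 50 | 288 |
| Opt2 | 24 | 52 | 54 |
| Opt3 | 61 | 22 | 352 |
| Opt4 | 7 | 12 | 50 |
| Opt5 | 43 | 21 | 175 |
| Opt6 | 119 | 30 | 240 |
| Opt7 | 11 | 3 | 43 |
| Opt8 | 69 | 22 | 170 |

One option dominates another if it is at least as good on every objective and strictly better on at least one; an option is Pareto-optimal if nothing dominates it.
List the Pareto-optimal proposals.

Opt2, Opt5, Opt6, Opt7, Opt8

Opt1: dominated by Opt5 (daily riders 43≥20, operating cost 21≤50, capital cost 175≤288).
Opt2: not dominated.
Opt3: dominated by Opt8 (daily riders 69≥61, operating cost 22≤22, capital cost 170≤352).
Opt4: dominated by Opt7 (daily riders 11≥7, operating cost 3≤12, capital cost 43≤50).
Opt5: not dominated.
Opt6: not dominated (best daily riders).
Opt7: not dominated (best operating cost).
Opt8: not dominated.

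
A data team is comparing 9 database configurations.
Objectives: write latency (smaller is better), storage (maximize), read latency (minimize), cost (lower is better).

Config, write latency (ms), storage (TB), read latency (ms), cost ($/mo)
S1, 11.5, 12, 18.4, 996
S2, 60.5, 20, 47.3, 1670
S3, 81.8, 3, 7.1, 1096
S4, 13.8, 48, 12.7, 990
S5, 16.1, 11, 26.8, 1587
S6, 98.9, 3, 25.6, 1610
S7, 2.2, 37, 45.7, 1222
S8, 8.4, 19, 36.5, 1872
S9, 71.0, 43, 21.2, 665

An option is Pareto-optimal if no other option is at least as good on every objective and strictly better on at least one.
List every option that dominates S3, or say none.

none

S1: worse on read latency (18.4 vs 7.1).
S2: worse on read latency (47.3 vs 7.1).
S4: worse on read latency (12.7 vs 7.1).
S5: worse on read latency (26.8 vs 7.1).
S6: worse on write latency (98.9 vs 81.8).
S7: worse on read latency (45.7 vs 7.1).
S8: worse on read latency (36.5 vs 7.1).
S9: worse on read latency (21.2 vs 7.1).
No option dominates S3.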